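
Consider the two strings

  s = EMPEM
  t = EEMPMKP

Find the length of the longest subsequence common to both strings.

4

Pick E [1,2]; then M [2,3]; then P [3,4]; then M [5,5]; all 4 characters appear in both, in order. dp[5][7] = 4 confirms this is the maximum.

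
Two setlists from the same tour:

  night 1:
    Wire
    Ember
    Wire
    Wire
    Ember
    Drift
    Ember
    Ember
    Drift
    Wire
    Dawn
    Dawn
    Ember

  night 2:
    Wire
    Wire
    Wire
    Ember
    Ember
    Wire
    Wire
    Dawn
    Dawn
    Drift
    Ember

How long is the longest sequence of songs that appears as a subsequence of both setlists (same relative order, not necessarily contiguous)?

Pick Wire at night 1[1]=night 2[1]; then Wire at night 1[3]=night 2[2]; then Wire at night 1[4]=night 2[3]; then Ember at night 1[5]=night 2[4]; then Ember at night 1[7]=night 2[5]; then Wire at night 1[10]=night 2[7]; then Dawn at night 1[11]=night 2[8]; then Dawn at night 1[12]=night 2[9]; then Ember at night 1[13]=night 2[11]; all 9 songs appear in both, in order, and the DP table's final entry dp[13][11] is also 9, so no common subsequence is longer.

9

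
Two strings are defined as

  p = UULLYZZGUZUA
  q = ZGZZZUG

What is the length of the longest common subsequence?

One common subsequence of length 4: Z [6,3] → Z [7,4] → Z [10,5] → U [11,6]. The LCS DP gives dp[12][7] = 4, so this is optimal.

4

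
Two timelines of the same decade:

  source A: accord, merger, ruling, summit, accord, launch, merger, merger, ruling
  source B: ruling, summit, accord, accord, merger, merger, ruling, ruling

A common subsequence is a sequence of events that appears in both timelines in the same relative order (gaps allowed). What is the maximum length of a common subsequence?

Match ruling (source A #3, source B #1), summit (source A #4, source B #2), accord (source A #5, source B #4), merger (source A #7, source B #5), merger (source A #8, source B #6), ruling (source A #9, source B #8) — 6 events in the same relative order in both. dp[9][8] = 6 confirms this is the maximum.

6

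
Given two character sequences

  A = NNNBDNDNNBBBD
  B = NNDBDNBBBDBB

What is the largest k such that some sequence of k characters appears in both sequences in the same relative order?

9

Match N at A[1]=B[1], then N at A[2]=B[2], then B at A[4]=B[4], then D at A[7]=B[5], then N at A[9]=B[6], then B at A[10]=B[7], then B at A[11]=B[8], then B at A[12]=B[9], then D at A[13]=B[10] — 9 characters in the same relative order in both, and the DP table's final entry dp[13][12] is also 9, so no common subsequence is longer.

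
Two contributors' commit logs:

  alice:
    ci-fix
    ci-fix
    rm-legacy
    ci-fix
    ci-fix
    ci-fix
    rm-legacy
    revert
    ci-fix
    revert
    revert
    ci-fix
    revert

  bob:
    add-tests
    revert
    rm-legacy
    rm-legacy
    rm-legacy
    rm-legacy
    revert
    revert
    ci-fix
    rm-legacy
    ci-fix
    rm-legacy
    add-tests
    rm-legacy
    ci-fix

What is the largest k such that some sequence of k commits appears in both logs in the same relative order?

Taking ci-fix at alice[1]=bob[9], then ci-fix at alice[2]=bob[11], then rm-legacy at alice[3]=bob[12], then rm-legacy at alice[7]=bob[14], then ci-fix at alice[12]=bob[15] gives a common subsequence of length 5. Since dp[13][15] = 5, nothing longer is possible.

5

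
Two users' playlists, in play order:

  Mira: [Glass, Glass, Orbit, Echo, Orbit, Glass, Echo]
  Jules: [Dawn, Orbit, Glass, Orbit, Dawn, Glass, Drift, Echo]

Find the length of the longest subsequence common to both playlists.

4

Taking Glass (Mira #2, Jules #3), Orbit (Mira #3, Jules #4), Glass (Mira #6, Jules #6), Echo (Mira #7, Jules #8) gives a common subsequence of length 4. dp[7][8] = 4 confirms this is the maximum.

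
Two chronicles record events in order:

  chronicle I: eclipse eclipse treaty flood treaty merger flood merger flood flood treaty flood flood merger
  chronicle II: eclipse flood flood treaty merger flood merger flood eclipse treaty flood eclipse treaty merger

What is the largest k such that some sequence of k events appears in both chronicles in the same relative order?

Match eclipse [1,1] → flood [4,3] → treaty [5,4] → merger [6,5] → flood [7,6] → merger [8,7] → flood [9,8] → flood [10,11] → treaty [11,13] → merger [14,14] — 10 events in the same relative order in both. Since dp[14][14] = 10, nothing longer is possible.

10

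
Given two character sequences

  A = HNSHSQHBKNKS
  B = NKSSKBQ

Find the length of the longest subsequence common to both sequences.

4

One common subsequence of length 4: N at A[2]=B[1], then S at A[3]=B[3], then S at A[5]=B[4], then Q at A[6]=B[7]. dp[12][7] = 4 confirms this is the maximum.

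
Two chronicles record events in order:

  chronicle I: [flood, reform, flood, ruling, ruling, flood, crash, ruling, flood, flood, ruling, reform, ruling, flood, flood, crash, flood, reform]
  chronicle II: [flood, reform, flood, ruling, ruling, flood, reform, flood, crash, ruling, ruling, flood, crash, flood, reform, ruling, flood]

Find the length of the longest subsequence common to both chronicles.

Match flood [1,1], then reform [2,2], then flood [3,3], then ruling [4,4], then ruling [5,5], then flood [6,8], then crash [7,9], then ruling [8,11], then flood [9,12], then flood [10,14], then reform [12,15], then ruling [13,16], then flood [17,17] — 13 events in the same relative order in both. Since dp[18][17] = 13, nothing longer is possible.

13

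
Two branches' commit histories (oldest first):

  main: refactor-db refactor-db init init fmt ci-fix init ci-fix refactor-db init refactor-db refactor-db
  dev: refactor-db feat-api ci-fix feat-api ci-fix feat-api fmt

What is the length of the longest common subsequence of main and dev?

3

One common subsequence of length 3: refactor-db [1,1] → ci-fix [6,3] → ci-fix [8,5]. Since dp[12][7] = 3, nothing longer is possible.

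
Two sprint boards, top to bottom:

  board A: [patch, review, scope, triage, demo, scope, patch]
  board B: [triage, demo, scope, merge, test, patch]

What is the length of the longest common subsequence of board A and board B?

Taking triage [4,1], demo [5,2], scope [6,3], patch [7,6] gives a common subsequence of length 4. dp[7][6] = 4 confirms this is the maximum.

4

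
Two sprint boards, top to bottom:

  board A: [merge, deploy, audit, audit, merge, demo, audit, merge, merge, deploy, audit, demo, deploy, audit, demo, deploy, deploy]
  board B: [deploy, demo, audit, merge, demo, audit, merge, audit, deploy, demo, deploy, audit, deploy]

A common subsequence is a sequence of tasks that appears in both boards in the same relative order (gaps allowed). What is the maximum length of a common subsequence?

Pick deploy at board A[2]=board B[1] → audit at board A[4]=board B[3] → merge at board A[5]=board B[4] → demo at board A[6]=board B[5] → audit at board A[7]=board B[6] → merge at board A[8]=board B[7] → deploy at board A[10]=board B[9] → demo at board A[12]=board B[10] → deploy at board A[13]=board B[11] → audit at board A[14]=board B[12] → deploy at board A[17]=board B[13]; all 11 tasks appear in both, in order. dp[17][13] = 11 confirms this is the maximum.

11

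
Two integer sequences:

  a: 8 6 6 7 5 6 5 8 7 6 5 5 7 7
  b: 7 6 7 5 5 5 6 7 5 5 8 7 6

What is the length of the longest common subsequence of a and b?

8

Match 6 [2,2], 6 [3,7], 7 [4,8], 5 [5,9], 5 [7,10], 8 [8,11], 7 [9,12], 6 [10,13] — 8 values in the same relative order in both. dp[14][13] = 8 confirms this is the maximum.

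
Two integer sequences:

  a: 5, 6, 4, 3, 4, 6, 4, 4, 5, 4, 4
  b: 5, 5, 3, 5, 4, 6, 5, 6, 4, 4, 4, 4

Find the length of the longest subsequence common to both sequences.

Let dp[i][j] be the LCS length of the first i values of a and the first j values of b. dp[i][j] = dp[i-1][j-1]+1 when the i-th and j-th values match, else max(dp[i-1][j], dp[i][j-1]).
    ·  5  5  3  5  4  6  5  6  4  4  4  4
 ·  0  0  0  0  0  0  0  0  0  0  0  0  0
 5  0  1  1  1  1  1  1  1  1  1  1  1  1
 6  0  1  1  1  1  1  2  2  2  2  2  2  2
 4  0  1  1  1  1  2  2  2  2  3  3  3  3
 3  0  1  1  2  2  2  2  2  2  3  3  3  3
 4  0  1  1  2  2  3  3  3  3  3  4  4  4
 6  0  1  1  2  2  3  4  4  4  4  4  4  4
 4  0  1  1  2  2  3  4  4  4  5  5  5  5
 4  0  1  1  2  2  3  4  4  4  5  6  6  6
 5  0  1  2  2  3  3  4  5  5  5  6  6  6
 4  0  1  2  2  3  4  4  5  5  6  6  7  7
 4  0  1  2  2  3  4  4  5  5  6  7  7  8
dp[11][12] = 8. One LCS (by backtracking along matches): 5, 3, 4, 6, 4, 4, 4, 4.

8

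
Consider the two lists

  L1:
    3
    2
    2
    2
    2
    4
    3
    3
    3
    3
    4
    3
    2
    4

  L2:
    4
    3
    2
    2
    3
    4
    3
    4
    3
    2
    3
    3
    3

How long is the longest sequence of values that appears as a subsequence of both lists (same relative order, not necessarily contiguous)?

One common subsequence of length 9: 3 at L1[1]=L2[2] → 2 at L1[2]=L2[3] → 2 at L1[3]=L2[4] → 4 at L1[6]=L2[6] → 3 at L1[7]=L2[7] → 3 at L1[8]=L2[9] → 3 at L1[9]=L2[11] → 3 at L1[10]=L2[12] → 3 at L1[12]=L2[13], and the DP table's final entry dp[14][13] is also 9, so no common subsequence is longer.

9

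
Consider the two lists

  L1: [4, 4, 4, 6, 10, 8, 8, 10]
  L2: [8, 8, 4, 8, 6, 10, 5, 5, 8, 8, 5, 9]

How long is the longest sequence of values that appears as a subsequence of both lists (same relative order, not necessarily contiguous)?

Match 4 at L1[1]=L2[3], 6 at L1[4]=L2[5], 10 at L1[5]=L2[6], 8 at L1[6]=L2[9], 8 at L1[7]=L2[10] — 5 values in the same relative order in both. Since dp[8][12] = 5, nothing longer is possible.

5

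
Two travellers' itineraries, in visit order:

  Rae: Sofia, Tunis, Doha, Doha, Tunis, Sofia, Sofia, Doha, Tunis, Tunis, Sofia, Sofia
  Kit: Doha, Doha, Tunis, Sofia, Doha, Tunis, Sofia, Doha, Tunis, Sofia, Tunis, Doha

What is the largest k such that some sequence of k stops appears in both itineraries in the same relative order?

8

Pick Doha at Rae[3]=Kit[1], Doha at Rae[4]=Kit[2], Tunis at Rae[5]=Kit[3], Sofia at Rae[6]=Kit[4], Sofia at Rae[7]=Kit[7], Doha at Rae[8]=Kit[8], Tunis at Rae[9]=Kit[9], Tunis at Rae[10]=Kit[11]; all 8 stops appear in both, in order. dp[12][12] = 8 confirms this is the maximum.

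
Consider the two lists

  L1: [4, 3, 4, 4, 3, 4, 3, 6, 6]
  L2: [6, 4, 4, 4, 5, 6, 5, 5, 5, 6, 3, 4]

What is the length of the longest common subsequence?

Match 4 (L1 #1, L2 #2), then 4 (L1 #3, L2 #3), then 4 (L1 #4, L2 #4), then 3 (L1 #5, L2 #11), then 4 (L1 #6, L2 #12) — 5 values in the same relative order in both. The LCS DP gives dp[9][12] = 5, so this is optimal.

5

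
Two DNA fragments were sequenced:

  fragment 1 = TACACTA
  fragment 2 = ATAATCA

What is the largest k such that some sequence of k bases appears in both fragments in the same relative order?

Match T at fragment 1[1]=fragment 2[2], A at fragment 1[2]=fragment 2[3], A at fragment 1[4]=fragment 2[4], C at fragment 1[5]=fragment 2[6], A at fragment 1[7]=fragment 2[7] — 5 bases in the same relative order in both, and the DP table's final entry dp[7][7] is also 5, so no common subsequence is longer.

5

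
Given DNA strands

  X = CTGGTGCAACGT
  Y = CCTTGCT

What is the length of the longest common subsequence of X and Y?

One common subsequence of length 6: C at X[1]=Y[2]; then T at X[2]=Y[3]; then T at X[5]=Y[4]; then G at X[6]=Y[5]; then C at X[10]=Y[6]; then T at X[12]=Y[7], and the DP table's final entry dp[12][7] is also 6, so no common subsequence is longer.

6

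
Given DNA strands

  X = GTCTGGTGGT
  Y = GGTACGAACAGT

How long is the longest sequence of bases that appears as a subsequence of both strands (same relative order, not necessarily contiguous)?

Let dp[i][j] be the LCS length of the first i bases of X and the first j bases of Y. dp[i][j] = dp[i-1][j-1]+1 when the i-th and j-th bases match, else max(dp[i-1][j], dp[i][j-1]).
    ·  G  G  T  A  C  G  A  A  C  A  G  T
 ·  0  0  0  0  0  0  0  0  0  0  0  0  0
 G  0  1  1  1  1  1  1  1  1  1  1  1  1
 T  0  1  1  2  2  2  2  2  2  2  2  2  2
 C  0  1  1  2  2  3  3  3  3  3  3  3  3
 T  0  1  1  2  2  3  3  3  3  3  3  3  4
 G  0  1  2  2  2  3  4  4  4  4  4  4  4
 G  0  1  2  2  2  3  4  4  4  4  4  5  5
 T  0  1  2  3  3  3  4  4  4  4  4  5  6
 G  0  1  2  3  3  3  4  4  4  4  4  5  6
 G  0  1  2  3  3  3  4  4  4  4  4  5  6
 T  0  1  2  3  3  3  4  4  4  4  4  5  6
dp[10][12] = 6. One LCS (by backtracking along matches): GTCGGT.

6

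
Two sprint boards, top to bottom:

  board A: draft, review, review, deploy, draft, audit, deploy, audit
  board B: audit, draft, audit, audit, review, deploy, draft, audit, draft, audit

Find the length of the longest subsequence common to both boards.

6

Taking draft (board A #1, board B #2) → review (board A #3, board B #5) → deploy (board A #4, board B #6) → draft (board A #5, board B #7) → audit (board A #6, board B #8) → audit (board A #8, board B #10) gives a common subsequence of length 6. dp[8][10] = 6 confirms this is the maximum.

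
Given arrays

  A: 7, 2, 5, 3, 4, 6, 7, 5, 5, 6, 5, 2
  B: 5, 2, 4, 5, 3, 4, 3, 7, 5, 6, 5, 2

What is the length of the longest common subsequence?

9

Let dp[i][j] be the LCS length of the first i values of A and the first j values of B. dp[i][j] = dp[i-1][j-1]+1 when the i-th and j-th values match, else max(dp[i-1][j], dp[i][j-1]).
    ·  5  2  4  5  3  4  3  7  5  6  5  2
 ·  0  0  0  0  0  0  0  0  0  0  0  0  0
 7  0  0  0  0  0  0  0  0  1  1  1  1  1
 2  0  0  1  1  1  1  1  1  1  1  1  1  2
 5  0  1  1  1  2  2  2  2  2  2  2  2  2
 3  0  1  1  1  2  3  3  3  3  3  3  3  3
 4  0  1  1  2  2  3  4  4  4  4  4  4  4
 6  0  1  1  2  2  3  4  4  4  4  5  5  5
 7  0  1  1  2  2  3  4  4  5  5  5  5  5
 5  0  1  1  2  3  3  4  4  5  6  6  6  6
 5  0  1  1  2  3  3  4  4  5  6  6  7  7
 6  0  1  1  2  3  3  4  4  5  6  7  7  7
 5  0  1  1  2  3  3  4  4  5  6  7  8  8
 2  0  1  2  2  3  3  4  4  5  6  7  8  9
dp[12][12] = 9. One LCS (by backtracking along matches): 2, 5, 3, 4, 7, 5, 6, 5, 2.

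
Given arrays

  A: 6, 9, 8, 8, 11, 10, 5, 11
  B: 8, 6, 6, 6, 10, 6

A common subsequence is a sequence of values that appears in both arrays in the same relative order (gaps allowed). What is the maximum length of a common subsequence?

Let dp[i][j] be the LCS length of the first i values of A and the first j values of B. dp[i][j] = dp[i-1][j-1]+1 when the i-th and j-th values match, else max(dp[i-1][j], dp[i][j-1]).
    ·  8  6  6  6 10  6
 ·  0  0  0  0  0  0  0
 6  0  0  1  1  1  1  1
 9  0  0  1  1  1  1  1
 8  0  1  1  1  1  1  1
 8  0  1  1  1  1  1  1
11  0  1  1  1  1  1  1
10  0  1  1  1  1  2  2
 5  0  1  1  1  1  2  2
11  0  1  1  1  1  2  2
dp[8][6] = 2. One LCS (by backtracking along matches): 6, 10.

2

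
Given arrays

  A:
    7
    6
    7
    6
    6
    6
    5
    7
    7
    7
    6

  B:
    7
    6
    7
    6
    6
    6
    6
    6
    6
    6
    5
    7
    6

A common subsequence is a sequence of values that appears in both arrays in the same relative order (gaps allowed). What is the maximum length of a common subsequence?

9

Pick 7 (A #1, B #1), then 6 (A #2, B #2), then 7 (A #3, B #3), then 6 (A #4, B #8), then 6 (A #5, B #9), then 6 (A #6, B #10), then 5 (A #7, B #11), then 7 (A #10, B #12), then 6 (A #11, B #13); all 9 values appear in both, in order. The LCS DP gives dp[11][13] = 9, so this is optimal.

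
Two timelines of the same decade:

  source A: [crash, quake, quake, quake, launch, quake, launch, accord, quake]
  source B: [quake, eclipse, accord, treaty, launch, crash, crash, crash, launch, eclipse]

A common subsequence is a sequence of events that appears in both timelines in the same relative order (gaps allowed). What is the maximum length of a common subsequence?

3

Pick quake at source A[2]=source B[1]; then launch at source A[5]=source B[5]; then launch at source A[7]=source B[9]; all 3 events appear in both, in order. Since dp[9][10] = 3, nothing longer is possible.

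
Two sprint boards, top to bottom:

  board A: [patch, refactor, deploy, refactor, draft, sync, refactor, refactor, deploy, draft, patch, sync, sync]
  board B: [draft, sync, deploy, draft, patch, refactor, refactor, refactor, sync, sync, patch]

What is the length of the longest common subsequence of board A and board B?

7

Pick draft (board A #5, board B #1), then sync (board A #6, board B #2), then deploy (board A #9, board B #3), then draft (board A #10, board B #4), then patch (board A #11, board B #5), then sync (board A #12, board B #9), then sync (board A #13, board B #10); all 7 tasks appear in both, in order. Since dp[13][11] = 7, nothing longer is possible.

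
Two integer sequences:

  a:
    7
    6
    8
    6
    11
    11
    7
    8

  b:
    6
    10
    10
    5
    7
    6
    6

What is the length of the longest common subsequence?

Let dp[i][j] be the LCS length of the first i values of a and the first j values of b. dp[i][j] = dp[i-1][j-1]+1 when the i-th and j-th values match, else max(dp[i-1][j], dp[i][j-1]).
    ·  6 10 10  5  7  6  6
 ·  0  0  0  0  0  0  0  0
 7  0  0  0  0  0  1  1  1
 6  0  1  1  1  1  1  2  2
 8  0  1  1  1  1  1  2  2
 6  0  1  1  1  1  1  2  3
11  0  1  1  1  1  1  2  3
11  0  1  1  1  1  1  2  3
 7  0  1  1  1  1  2  2  3
 8  0  1  1  1  1  2  2  3
dp[8][7] = 3. One LCS (by backtracking along matches): 7, 6, 6.

3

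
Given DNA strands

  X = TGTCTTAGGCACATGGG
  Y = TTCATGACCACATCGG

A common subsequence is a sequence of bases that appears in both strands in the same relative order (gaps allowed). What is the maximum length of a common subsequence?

Pick T [1,1] → T [3,2] → C [4,3] → T [5,5] → A [7,7] → C [10,9] → A [11,10] → C [12,11] → A [13,12] → T [14,13] → G [16,15] → G [17,16]; all 12 bases appear in both, in order. dp[17][16] = 12 confirms this is the maximum.

12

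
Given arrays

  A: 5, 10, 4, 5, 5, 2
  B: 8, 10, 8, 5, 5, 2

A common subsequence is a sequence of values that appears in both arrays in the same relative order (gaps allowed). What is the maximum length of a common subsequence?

Pick 10 [2,2]; then 5 [4,4]; then 5 [5,5]; then 2 [6,6]; all 4 values appear in both, in order, and the DP table's final entry dp[6][6] is also 4, so no common subsequence is longer.

4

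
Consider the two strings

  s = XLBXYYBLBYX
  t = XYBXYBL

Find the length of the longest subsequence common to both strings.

6

Let dp[i][j] be the LCS length of the first i characters of s and the first j characters of t. dp[i][j] = dp[i-1][j-1]+1 when the i-th and j-th characters match, else max(dp[i-1][j], dp[i][j-1]).
    ·  X  Y  B  X  Y  B  L
 ·  0  0  0  0  0  0  0  0
 X  0  1  1  1  1  1  1  1
 L  0  1  1  1  1  1  1  2
 B  0  1  1  2  2  2  2  2
 X  0  1  1  2  3  3  3  3
 Y  0  1  2  2  3  4  4  4
 Y  0  1  2  2  3  4  4  4
 B  0  1  2  3  3  4  5  5
 L  0  1  2  3  3  4  5  6
 B  0  1  2  3  3  4  5  6
 Y  0  1  2  3  3  4  5  6
 X  0  1  2  3  4  4  5  6
dp[11][7] = 6. One LCS (by backtracking along matches): XBXYBL.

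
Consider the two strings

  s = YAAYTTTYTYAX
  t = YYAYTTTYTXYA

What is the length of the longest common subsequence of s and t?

10

Let dp[i][j] be the LCS length of the first i characters of s and the first j characters of t. dp[i][j] = dp[i-1][j-1]+1 when the i-th and j-th characters match, else max(dp[i-1][j], dp[i][j-1]).
    ·  Y  Y  A  Y  T  T  T  Y  T  X  Y  A
 ·  0  0  0  0  0  0  0  0  0  0  0  0  0
 Y  0  1  1  1  1  1  1  1  1  1  1  1  1
 A  0  1  1  2  2  2  2  2  2  2  2  2  2
 A  0  1  1  2  2  2  2  2  2  2  2  2  3
 Y  0  1  2  2  3  3  3  3  3  3  3  3  3
 T  0  1  2  2  3  4  4  4  4  4  4  4  4
 T  0  1  2  2  3  4  5  5  5  5  5  5  5
 T  0  1  2  2  3  4  5  6  6  6  6  6  6
 Y  0  1  2  2  3  4  5  6  7  7  7  7  7
 T  0  1  2  2  3  4  5  6  7  8  8  8  8
 Y  0  1  2  2  3  4  5  6  7  8  8  9  9
 A  0  1  2  3  3  4  5  6  7  8  8  9 10
 X  0  1  2  3  3  4  5  6  7  8  9  9 10
dp[12][12] = 10. One LCS (by backtracking along matches): YAYTTTYTYA.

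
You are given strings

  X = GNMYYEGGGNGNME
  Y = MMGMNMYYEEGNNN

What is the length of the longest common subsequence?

9

Match G (X #1, Y #3), then N (X #2, Y #5), then M (X #3, Y #6), then Y (X #4, Y #7), then Y (X #5, Y #8), then E (X #6, Y #10), then G (X #7, Y #11), then N (X #10, Y #13), then N (X #12, Y #14) — 9 characters in the same relative order in both. dp[14][14] = 9 confirms this is the maximum.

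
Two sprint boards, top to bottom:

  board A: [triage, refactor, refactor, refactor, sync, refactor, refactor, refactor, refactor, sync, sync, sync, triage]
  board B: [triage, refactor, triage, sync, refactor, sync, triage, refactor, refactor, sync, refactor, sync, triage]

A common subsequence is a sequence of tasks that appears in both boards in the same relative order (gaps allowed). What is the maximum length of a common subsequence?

9

Taking triage at board A[1]=board B[1], refactor at board A[2]=board B[2], refactor at board A[4]=board B[5], sync at board A[5]=board B[6], refactor at board A[6]=board B[8], refactor at board A[7]=board B[9], refactor at board A[9]=board B[11], sync at board A[12]=board B[12], triage at board A[13]=board B[13] gives a common subsequence of length 9. The LCS DP gives dp[13][13] = 9, so this is optimal.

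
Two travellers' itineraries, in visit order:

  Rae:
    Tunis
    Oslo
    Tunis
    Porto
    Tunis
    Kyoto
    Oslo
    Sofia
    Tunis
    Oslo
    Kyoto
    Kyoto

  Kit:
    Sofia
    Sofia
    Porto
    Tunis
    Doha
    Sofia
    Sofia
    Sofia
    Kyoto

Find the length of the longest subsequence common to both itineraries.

Match Porto at Rae[4]=Kit[3] → Tunis at Rae[5]=Kit[4] → Sofia at Rae[8]=Kit[8] → Kyoto at Rae[12]=Kit[9] — 4 stops in the same relative order in both, and the DP table's final entry dp[12][9] is also 4, so no common subsequence is longer.

4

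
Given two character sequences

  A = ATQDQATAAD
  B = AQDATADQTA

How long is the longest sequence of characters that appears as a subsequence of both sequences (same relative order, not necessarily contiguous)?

Let dp[i][j] be the LCS length of the first i characters of A and the first j characters of B. dp[i][j] = dp[i-1][j-1]+1 when the i-th and j-th characters match, else max(dp[i-1][j], dp[i][j-1]).
    ·  A  Q  D  A  T  A  D  Q  T  A
 ·  0  0  0  0  0  0  0  0  0  0  0
 A  0  1  1  1  1  1  1  1  1  1  1
 T  0  1  1  1  1  2  2  2  2  2  2
 Q  0  1  2  2  2  2  2  2  3  3  3
 D  0  1  2  3  3  3  3  3  3  3  3
 Q  0  1  2  3  3  3  3  3  4  4  4
 A  0  1  2  3  4  4  4  4  4  4  5
 T  0  1  2  3  4  5  5  5  5  5  5
 A  0  1  2  3  4  5  6  6  6  6  6
 A  0  1  2  3  4  5  6  6  6  6  7
 D  0  1  2  3  4  5  6  7  7  7  7
dp[10][10] = 7. One LCS (by backtracking along matches): AQDATAA.

7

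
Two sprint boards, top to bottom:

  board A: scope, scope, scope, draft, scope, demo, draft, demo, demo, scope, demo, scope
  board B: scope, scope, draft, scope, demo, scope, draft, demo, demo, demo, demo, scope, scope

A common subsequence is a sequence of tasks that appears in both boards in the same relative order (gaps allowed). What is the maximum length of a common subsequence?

10

One common subsequence of length 10: scope [2,1], then scope [3,2], then draft [4,3], then scope [5,4], then demo [6,5], then draft [7,7], then demo [8,10], then demo [9,11], then scope [10,12], then scope [12,13]. dp[12][13] = 10 confirms this is the maximum.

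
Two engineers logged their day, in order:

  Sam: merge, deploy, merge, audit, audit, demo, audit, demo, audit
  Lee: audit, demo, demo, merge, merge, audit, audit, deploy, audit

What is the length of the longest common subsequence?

One common subsequence of length 5: merge (Sam #1, Lee #4) → merge (Sam #3, Lee #5) → audit (Sam #4, Lee #6) → audit (Sam #5, Lee #7) → audit (Sam #9, Lee #9). The LCS DP gives dp[9][9] = 5, so this is optimal.

5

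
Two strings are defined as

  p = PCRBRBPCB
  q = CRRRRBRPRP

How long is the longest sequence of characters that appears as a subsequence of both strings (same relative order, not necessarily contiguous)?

5

Let dp[i][j] be the LCS length of the first i characters of p and the first j characters of q. dp[i][j] = dp[i-1][j-1]+1 when the i-th and j-th characters match, else max(dp[i-1][j], dp[i][j-1]).
    ·  C  R  R  R  R  B  R  P  R  P
 ·  0  0  0  0  0  0  0  0  0  0  0
 P  0  0  0  0  0  0  0  0  1  1  1
 C  0  1  1  1  1  1  1  1  1  1  1
 R  0  1  2  2  2  2  2  2  2  2  2
 B  0  1  2  2  2  2  3  3  3  3  3
 R  0  1  2  3  3  3  3  4  4  4  4
 B  0  1  2  3  3  3  4  4  4  4  4
 P  0  1  2  3  3  3  4  4  5  5  5
 C  0  1  2  3  3  3  4  4  5  5  5
 B  0  1  2  3  3  3  4  4  5  5  5
dp[9][10] = 5. One LCS (by backtracking along matches): CRBRP.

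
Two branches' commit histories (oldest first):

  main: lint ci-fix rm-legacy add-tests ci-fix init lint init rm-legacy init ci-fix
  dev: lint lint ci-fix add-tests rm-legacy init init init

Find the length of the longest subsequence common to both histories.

One common subsequence of length 6: lint at main[1]=dev[2], ci-fix at main[2]=dev[3], rm-legacy at main[3]=dev[5], init at main[6]=dev[6], init at main[8]=dev[7], init at main[10]=dev[8]. dp[11][8] = 6 confirms this is the maximum.

6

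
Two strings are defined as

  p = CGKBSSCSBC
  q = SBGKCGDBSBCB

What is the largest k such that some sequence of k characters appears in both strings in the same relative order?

Let dp[i][j] be the LCS length of the first i characters of p and the first j characters of q. dp[i][j] = dp[i-1][j-1]+1 when the i-th and j-th characters match, else max(dp[i-1][j], dp[i][j-1]).
    ·  S  B  G  K  C  G  D  B  S  B  C  B
 ·  0  0  0  0  0  0  0  0  0  0  0  0  0
 C  0  0  0  0  0  1  1  1  1  1  1  1  1
 G  0  0  0  1  1  1  2  2  2  2  2  2  2
 K  0  0  0  1  2  2  2  2  2  2  2  2  2
 B  0  0  1  1  2  2  2  2  3  3  3  3  3
 S  0  1  1  1  2  2  2  2  3  4  4  4  4
 S  0  1  1  1  2  2  2  2  3  4  4  4  4
 C  0  1  1  1  2  3  3  3  3  4  4  5  5
 S  0  1  1  1  2  3  3  3  3  4  4  5  5
 B  0  1  2  2  2  3  3  3  4  4  5  5  6
 C  0  1  2  2  2  3  3  3  4  4  5  6  6
dp[10][12] = 6. One LCS (by backtracking along matches): CGBSCB.

6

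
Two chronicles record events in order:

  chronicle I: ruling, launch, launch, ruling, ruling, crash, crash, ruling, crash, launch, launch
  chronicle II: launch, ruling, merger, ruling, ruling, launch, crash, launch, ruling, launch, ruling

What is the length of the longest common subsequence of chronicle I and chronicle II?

7

Pick launch [3,1] → ruling [4,2] → ruling [5,4] → ruling [8,5] → crash [9,7] → launch [10,8] → launch [11,10]; all 7 events appear in both, in order. dp[11][11] = 7 confirms this is the maximum.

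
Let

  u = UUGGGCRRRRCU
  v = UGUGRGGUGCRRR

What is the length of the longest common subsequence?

9

Match U at u[1]=v[1], then U at u[2]=v[3], then G at u[3]=v[6], then G at u[4]=v[7], then G at u[5]=v[9], then C at u[6]=v[10], then R at u[8]=v[11], then R at u[9]=v[12], then R at u[10]=v[13] — 9 characters in the same relative order in both, and the DP table's final entry dp[12][13] is also 9, so no common subsequence is longer.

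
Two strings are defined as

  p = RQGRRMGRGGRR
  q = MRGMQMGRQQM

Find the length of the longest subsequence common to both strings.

One common subsequence of length 5: R (p #1, q #2); then Q (p #2, q #5); then G (p #3, q #7); then R (p #4, q #8); then M (p #6, q #11). Since dp[12][11] = 5, nothing longer is possible.

5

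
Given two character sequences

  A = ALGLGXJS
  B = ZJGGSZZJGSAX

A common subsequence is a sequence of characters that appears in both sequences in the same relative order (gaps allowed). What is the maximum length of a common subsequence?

Let dp[i][j] be the LCS length of the first i characters of A and the first j characters of B. dp[i][j] = dp[i-1][j-1]+1 when the i-th and j-th characters match, else max(dp[i-1][j], dp[i][j-1]).
    ·  Z  J  G  G  S  Z  Z  J  G  S  A  X
 ·  0  0  0  0  0  0  0  0  0  0  0  0  0
 A  0  0  0  0  0  0  0  0  0  0  0  1  1
 L  0  0  0  0  0  0  0  0  0  0  0  1  1
 G  0  0  0  1  1  1  1  1  1  1  1  1  1
 L  0  0  0  1  1  1  1  1  1  1  1  1  1
 G  0  0  0  1  2  2  2  2  2  2  2  2  2
 X  0  0  0  1  2  2  2  2  2  2  2  2  3
 J  0  0  1  1  2  2  2  2  3  3  3  3  3
 S  0  0  1  1  2  3  3  3  3  3  4  4  4
dp[8][12] = 4. One LCS (by backtracking along matches): GGJS.

4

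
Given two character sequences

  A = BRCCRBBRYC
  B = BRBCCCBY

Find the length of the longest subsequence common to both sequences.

One common subsequence of length 6: B at A[1]=B[1] → R at A[2]=B[2] → C at A[3]=B[5] → C at A[4]=B[6] → B at A[7]=B[7] → Y at A[9]=B[8]. Since dp[10][8] = 6, nothing longer is possible.

6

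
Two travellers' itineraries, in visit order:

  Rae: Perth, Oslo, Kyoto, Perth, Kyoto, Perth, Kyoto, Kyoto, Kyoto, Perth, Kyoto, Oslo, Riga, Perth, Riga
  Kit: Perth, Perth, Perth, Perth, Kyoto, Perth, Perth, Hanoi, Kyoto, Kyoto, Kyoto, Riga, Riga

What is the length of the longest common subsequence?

One common subsequence of length 9: Perth at Rae[1]=Kit[4], then Kyoto at Rae[3]=Kit[5], then Perth at Rae[4]=Kit[6], then Perth at Rae[6]=Kit[7], then Kyoto at Rae[8]=Kit[9], then Kyoto at Rae[9]=Kit[10], then Kyoto at Rae[11]=Kit[11], then Riga at Rae[13]=Kit[12], then Riga at Rae[15]=Kit[13]. The LCS DP gives dp[15][13] = 9, so this is optimal.

9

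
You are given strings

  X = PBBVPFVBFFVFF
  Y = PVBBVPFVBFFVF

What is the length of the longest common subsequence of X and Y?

Match P at X[1]=Y[1] → B at X[2]=Y[3] → B at X[3]=Y[4] → V at X[4]=Y[5] → P at X[5]=Y[6] → F at X[6]=Y[7] → V at X[7]=Y[8] → B at X[8]=Y[9] → F at X[9]=Y[10] → F at X[10]=Y[11] → V at X[11]=Y[12] → F at X[13]=Y[13] — 12 characters in the same relative order in both. Since dp[13][13] = 12, nothing longer is possible.

12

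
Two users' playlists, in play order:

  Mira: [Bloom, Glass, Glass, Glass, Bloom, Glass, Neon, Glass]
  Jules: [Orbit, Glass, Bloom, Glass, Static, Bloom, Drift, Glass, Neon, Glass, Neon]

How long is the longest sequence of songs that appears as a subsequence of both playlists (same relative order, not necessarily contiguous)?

6

Match Bloom at Mira[1]=Jules[3] → Glass at Mira[2]=Jules[4] → Bloom at Mira[5]=Jules[6] → Glass at Mira[6]=Jules[8] → Neon at Mira[7]=Jules[9] → Glass at Mira[8]=Jules[10] — 6 songs in the same relative order in both, and the DP table's final entry dp[8][11] is also 6, so no common subsequence is longer.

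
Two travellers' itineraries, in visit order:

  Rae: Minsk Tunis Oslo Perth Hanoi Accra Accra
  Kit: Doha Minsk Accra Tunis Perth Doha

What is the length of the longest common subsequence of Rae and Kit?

3

Match Minsk [1,2], Tunis [2,4], Perth [4,5] — 3 stops in the same relative order in both. Since dp[7][6] = 3, nothing longer is possible.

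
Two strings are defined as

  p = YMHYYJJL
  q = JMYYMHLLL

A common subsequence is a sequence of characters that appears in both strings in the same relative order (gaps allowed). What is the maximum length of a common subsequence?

4

Let dp[i][j] be the LCS length of the first i characters of p and the first j characters of q. dp[i][j] = dp[i-1][j-1]+1 when the i-th and j-th characters match, else max(dp[i-1][j], dp[i][j-1]).
    ·  J  M  Y  Y  M  H  L  L  L
 ·  0  0  0  0  0  0  0  0  0  0
 Y  0  0  0  1  1  1  1  1  1  1
 M  0  0  1  1  1  2  2  2  2  2
 H  0  0  1  1  1  2  3  3  3  3
 Y  0  0  1  2  2  2  3  3  3  3
 Y  0  0  1  2  3  3  3  3  3  3
 J  0  1  1  2  3  3  3  3  3  3
 J  0  1  1  2  3  3  3  3  3  3
 L  0  1  1  2  3  3  3  4  4  4
dp[8][9] = 4. One LCS (by backtracking along matches): YMHL.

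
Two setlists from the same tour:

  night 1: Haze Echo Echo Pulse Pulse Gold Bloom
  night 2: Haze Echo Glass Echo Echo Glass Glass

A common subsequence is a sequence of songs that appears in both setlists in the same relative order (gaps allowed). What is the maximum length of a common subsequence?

3

Taking Haze (night 1 #1, night 2 #1), Echo (night 1 #2, night 2 #4), Echo (night 1 #3, night 2 #5) gives a common subsequence of length 3, and the DP table's final entry dp[7][7] is also 3, so no common subsequence is longer.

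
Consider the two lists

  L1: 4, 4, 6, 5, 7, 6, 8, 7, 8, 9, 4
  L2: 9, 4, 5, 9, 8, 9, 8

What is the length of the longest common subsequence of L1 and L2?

Let dp[i][j] be the LCS length of the first i values of L1 and the first j values of L2. dp[i][j] = dp[i-1][j-1]+1 when the i-th and j-th values match, else max(dp[i-1][j], dp[i][j-1]).
    ·  9  4  5  9  8  9  8
 ·  0  0  0  0  0  0  0  0
 4  0  0  1  1  1  1  1  1
 4  0  0  1  1  1  1  1  1
 6  0  0  1  1  1  1  1  1
 5  0  0  1  2  2  2  2  2
 7  0  0  1  2  2  2  2  2
 6  0  0  1  2  2  2  2  2
 8  0  0  1  2  2  3  3  3
 7  0  0  1  2  2  3  3  3
 8  0  0  1  2  2  3  3  4
 9  0  1  1  2  3  3  4  4
 4  0  1  2  2  3  3  4  4
dp[11][7] = 4. One LCS (by backtracking along matches): 4, 5, 8, 8.

4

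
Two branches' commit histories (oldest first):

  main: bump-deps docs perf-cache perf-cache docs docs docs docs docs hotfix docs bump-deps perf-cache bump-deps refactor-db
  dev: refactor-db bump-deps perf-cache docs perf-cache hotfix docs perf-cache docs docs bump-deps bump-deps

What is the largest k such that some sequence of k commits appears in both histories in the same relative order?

Taking bump-deps [1,2]; then docs [2,4]; then perf-cache [3,5]; then perf-cache [4,8]; then docs [9,9]; then docs [11,10]; then bump-deps [12,11]; then bump-deps [14,12] gives a common subsequence of length 8. dp[15][12] = 8 confirms this is the maximum.

8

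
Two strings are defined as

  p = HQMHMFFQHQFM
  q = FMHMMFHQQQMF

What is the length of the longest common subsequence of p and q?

7

Let dp[i][j] be the LCS length of the first i characters of p and the first j characters of q. dp[i][j] = dp[i-1][j-1]+1 when the i-th and j-th characters match, else max(dp[i-1][j], dp[i][j-1]).
    ·  F  M  H  M  M  F  H  Q  Q  Q  M  F
 ·  0  0  0  0  0  0  0  0  0  0  0  0  0
 H  0  0  0  1  1  1  1  1  1  1  1  1  1
 Q  0  0  0  1  1  1  1  1  2  2  2  2  2
 M  0  0  1  1  2  2  2  2  2  2  2  3  3
 H  0  0  1  2  2  2  2  3  3  3  3  3  3
 M  0  0  1  2  3  3  3  3  3  3  3  4  4
 F  0  1  1  2  3  3  4  4  4  4  4  4  5
 F  0  1  1  2  3  3  4  4  4  4  4  4  5
 Q  0  1  1  2  3  3  4  4  5  5  5  5  5
 H  0  1  1  2  3  3  4  5  5  5  5  5  5
 Q  0  1  1  2  3  3  4  5  6  6  6  6  6
 F  0  1  1  2  3  3  4  5  6  6  6  6  7
 M  0  1  2  2  3  4  4  5  6  6  6  7  7
dp[12][12] = 7. One LCS (by backtracking along matches): HMMFQQF.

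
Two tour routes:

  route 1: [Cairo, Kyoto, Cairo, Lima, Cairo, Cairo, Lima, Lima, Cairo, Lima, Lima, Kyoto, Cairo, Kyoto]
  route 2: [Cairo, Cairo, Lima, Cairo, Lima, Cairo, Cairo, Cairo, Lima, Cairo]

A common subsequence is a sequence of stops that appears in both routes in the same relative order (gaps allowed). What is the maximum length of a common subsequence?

8

Taking Cairo (route 1 #1, route 2 #2), then Cairo (route 1 #3, route 2 #4), then Lima (route 1 #4, route 2 #5), then Cairo (route 1 #5, route 2 #6), then Cairo (route 1 #6, route 2 #7), then Cairo (route 1 #9, route 2 #8), then Lima (route 1 #11, route 2 #9), then Cairo (route 1 #13, route 2 #10) gives a common subsequence of length 8. The LCS DP gives dp[14][10] = 8, so this is optimal.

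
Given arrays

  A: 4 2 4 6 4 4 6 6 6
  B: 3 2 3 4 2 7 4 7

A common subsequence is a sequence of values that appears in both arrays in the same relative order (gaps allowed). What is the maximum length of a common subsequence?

3

Let dp[i][j] be the LCS length of the first i values of A and the first j values of B. dp[i][j] = dp[i-1][j-1]+1 when the i-th and j-th values match, else max(dp[i-1][j], dp[i][j-1]).
    ·  3  2  3  4  2  7  4  7
 ·  0  0  0  0  0  0  0  0  0
 4  0  0  0  0  1  1  1  1  1
 2  0  0  1  1  1  2  2  2  2
 4  0  0  1  1  2  2  2  3  3
 6  0  0  1  1  2  2  2  3  3
 4  0  0  1  1  2  2  2  3  3
 4  0  0  1  1  2  2  2  3  3
 6  0  0  1  1  2  2  2  3  3
 6  0  0  1  1  2  2  2  3  3
 6  0  0  1  1  2  2  2  3  3
dp[9][8] = 3. One LCS (by backtracking along matches): 4, 2, 4.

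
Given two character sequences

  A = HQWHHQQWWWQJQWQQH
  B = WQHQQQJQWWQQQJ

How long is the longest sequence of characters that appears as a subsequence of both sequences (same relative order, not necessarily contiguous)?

One common subsequence of length 10: Q (A #2, B #2), H (A #5, B #3), Q (A #6, B #4), Q (A #7, B #5), Q (A #11, B #6), J (A #12, B #7), Q (A #13, B #8), W (A #14, B #10), Q (A #15, B #12), Q (A #16, B #13), and the DP table's final entry dp[17][14] is also 10, so no common subsequence is longer.

10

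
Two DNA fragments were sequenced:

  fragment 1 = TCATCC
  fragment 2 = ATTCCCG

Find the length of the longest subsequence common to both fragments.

Let dp[i][j] be the LCS length of the first i bases of fragment 1 and the first j bases of fragment 2. dp[i][j] = dp[i-1][j-1]+1 when the i-th and j-th bases match, else max(dp[i-1][j], dp[i][j-1]).
    ·  A  T  T  C  C  C  G
 ·  0  0  0  0  0  0  0  0
 T  0  0  1  1  1  1  1  1
 C  0  0  1  1  2  2  2  2
 A  0  1  1  1  2  2  2  2
 T  0  1  2  2  2  2  2  2
 C  0  1  2  2  3  3  3  3
 C  0  1  2  2  3  4  4  4
dp[6][7] = 4. One LCS (by backtracking along matches): TCCC.

4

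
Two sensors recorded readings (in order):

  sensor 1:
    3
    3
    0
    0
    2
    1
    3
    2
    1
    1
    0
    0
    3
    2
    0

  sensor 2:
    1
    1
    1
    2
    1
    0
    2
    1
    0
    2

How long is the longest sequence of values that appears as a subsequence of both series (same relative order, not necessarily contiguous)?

6

Let dp[i][j] be the LCS length of the first i values of sensor 1 and the first j values of sensor 2. dp[i][j] = dp[i-1][j-1]+1 when the i-th and j-th values match, else max(dp[i-1][j], dp[i][j-1]).
    ·  1  1  1  2  1  0  2  1  0  2
 ·  0  0  0  0  0  0  0  0  0  0  0
 3  0  0  0  0  0  0  0  0  0  0  0
 3  0  0  0  0  0  0  0  0  0  0  0
 0  0  0  0  0  0  0  1  1  1  1  1
 0  0  0  0  0  0  0  1  1  1  2  2
 2  0  0  0  0  1  1  1  2  2  2  3
 1  0  1  1  1  1  2  2  2  3  3  3
 3  0  1  1  1  1  2  2  2  3  3  3
 2  0  1  1  1  2  2  2  3  3  3  4
 1  0  1  2  2  2  3  3  3  4  4  4
 1  0  1  2  3  3  3  3  3  4  4  4
 0  0  1  2  3  3  3  4  4  4  5  5
 0  0  1  2  3  3  3  4  4  4  5  5
 3  0  1  2  3  3  3  4  4  4  5  5
 2  0  1  2  3  4  4  4  5  5  5  6
 0  0  1  2  3  4  4  5  5  5  6  6
dp[15][10] = 6. One LCS (by backtracking along matches): 2, 1, 2, 1, 0, 2.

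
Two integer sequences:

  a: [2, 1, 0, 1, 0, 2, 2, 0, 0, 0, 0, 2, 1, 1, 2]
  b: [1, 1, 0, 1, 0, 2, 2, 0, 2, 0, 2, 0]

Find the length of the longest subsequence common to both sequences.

Pick 1 (a #2, b #2), 0 (a #3, b #3), 1 (a #4, b #4), 0 (a #5, b #5), 2 (a #6, b #6), 2 (a #7, b #7), 0 (a #8, b #8), 0 (a #9, b #10), 0 (a #11, b #12); all 9 values appear in both, in order. Since dp[15][12] = 9, nothing longer is possible.

9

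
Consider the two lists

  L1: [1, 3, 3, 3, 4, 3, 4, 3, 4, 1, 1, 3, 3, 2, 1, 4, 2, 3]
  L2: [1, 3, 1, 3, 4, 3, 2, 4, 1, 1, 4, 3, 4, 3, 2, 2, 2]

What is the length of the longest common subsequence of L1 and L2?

Match 1 at L1[1]=L2[1], 3 at L1[2]=L2[2], 3 at L1[4]=L2[4], 4 at L1[5]=L2[5], 3 at L1[6]=L2[6], 4 at L1[9]=L2[8], 1 at L1[10]=L2[9], 1 at L1[11]=L2[10], 3 at L1[12]=L2[12], 3 at L1[13]=L2[14], 2 at L1[14]=L2[16], 2 at L1[17]=L2[17] — 12 values in the same relative order in both, and the DP table's final entry dp[18][17] is also 12, so no common subsequence is longer.

12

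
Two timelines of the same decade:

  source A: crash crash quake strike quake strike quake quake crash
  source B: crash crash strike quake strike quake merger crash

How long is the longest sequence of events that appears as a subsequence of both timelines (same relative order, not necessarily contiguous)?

One common subsequence of length 7: crash [1,1] → crash [2,2] → strike [4,3] → quake [5,4] → strike [6,5] → quake [7,6] → crash [9,8]. The LCS DP gives dp[9][8] = 7, so this is optimal.

7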